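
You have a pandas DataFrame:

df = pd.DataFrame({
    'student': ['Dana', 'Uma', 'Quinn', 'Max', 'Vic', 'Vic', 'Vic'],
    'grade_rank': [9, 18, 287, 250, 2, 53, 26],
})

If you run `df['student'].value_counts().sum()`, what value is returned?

7

value_counts of student:
student
Vic      3
Dana     1
Uma      1
Quinn    1
Max      1
Name: count, dtype: int64
Then the sum of the resulting series: 7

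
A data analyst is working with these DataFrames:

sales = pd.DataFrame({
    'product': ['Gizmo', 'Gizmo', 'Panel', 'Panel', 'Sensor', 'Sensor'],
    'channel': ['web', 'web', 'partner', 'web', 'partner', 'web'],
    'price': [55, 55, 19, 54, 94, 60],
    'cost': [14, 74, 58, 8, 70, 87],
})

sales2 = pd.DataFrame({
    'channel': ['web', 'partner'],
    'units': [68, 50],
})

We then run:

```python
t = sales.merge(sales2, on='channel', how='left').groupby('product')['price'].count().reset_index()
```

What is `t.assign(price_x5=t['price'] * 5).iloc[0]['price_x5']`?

merge on 'channel' (how='left') → 6 rows:
  product  channel  price  cost  units
0   Gizmo      web     55    14     68
1   Gizmo      web     55    74     68
2   Panel  partner     19    58     50
3   Panel      web     54     8     68
4  Sensor  partner     94    70     50
5  Sensor      web     60    87     68
group by product, count of price:
product
Gizmo     2
Panel     2
Sensor    2
Name: price, dtype: int64
reset_index():
  product  price
0   Gizmo      2
1   Panel      2
2  Sensor      2
add column price_x5 = t['price'] * 5:
  product  price  price_x5
0   Gizmo      2        10
1   Panel      2        10
2  Sensor      2        10
Hence 10.

10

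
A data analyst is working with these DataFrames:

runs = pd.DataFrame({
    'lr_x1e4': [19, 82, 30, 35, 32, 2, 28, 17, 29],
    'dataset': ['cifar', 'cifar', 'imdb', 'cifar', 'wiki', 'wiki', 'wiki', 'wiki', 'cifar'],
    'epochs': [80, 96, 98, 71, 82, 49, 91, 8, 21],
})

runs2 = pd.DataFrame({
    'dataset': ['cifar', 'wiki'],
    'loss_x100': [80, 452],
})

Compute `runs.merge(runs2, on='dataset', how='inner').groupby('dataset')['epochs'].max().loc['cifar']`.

merge on 'dataset' (how='inner') → 8 rows:
   lr_x1e4 dataset  epochs  loss_x100
0       19   cifar      80         80
1       82   cifar      96         80
2       35   cifar      71         80
3       32    wiki      82        452
4        2    wiki      49        452
5       28    wiki      91        452
6       17    wiki       8        452
7       29   cifar      21         80
group by dataset, max of epochs:
dataset
cifar    96
wiki     91
Name: epochs, dtype: int64
Reading off the value at index 'cifar', we get 96.

96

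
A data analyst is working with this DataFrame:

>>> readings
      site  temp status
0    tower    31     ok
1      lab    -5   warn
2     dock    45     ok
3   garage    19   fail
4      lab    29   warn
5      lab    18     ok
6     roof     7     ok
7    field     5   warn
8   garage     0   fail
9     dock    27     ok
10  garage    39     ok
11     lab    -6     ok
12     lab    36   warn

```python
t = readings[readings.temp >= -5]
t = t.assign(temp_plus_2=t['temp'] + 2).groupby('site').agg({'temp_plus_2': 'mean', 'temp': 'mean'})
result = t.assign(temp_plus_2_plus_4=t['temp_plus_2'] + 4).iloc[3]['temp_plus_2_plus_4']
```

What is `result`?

filter rows where temp >= -5:
      site  temp status
0    tower    31     ok
1      lab    -5   warn
2     dock    45     ok
3   garage    19   fail
4      lab    29   warn
5      lab    18     ok
6     roof     7     ok
7    field     5   warn
8   garage     0   fail
9     dock    27     ok
10  garage    39     ok
12     lab    36   warn
add column temp_plus_2 = t['temp'] + 2:
      site  temp status  temp_plus_2
0    tower    31     ok           33
1      lab    -5   warn           -3
2     dock    45     ok           47
3   garage    19   fail           21
4      lab    29   warn           31
5      lab    18     ok           20
6     roof     7     ok            9
7    field     5   warn            7
8   garage     0   fail            2
9     dock    27     ok           29
10  garage    39     ok           41
12     lab    36   warn           38
group by site: mean(temp_plus_2), mean(temp):
        temp_plus_2       temp
site                          
dock      38.000000  36.000000
field      7.000000   5.000000
garage    21.333333  19.333333
lab       21.500000  19.500000
roof       9.000000   7.000000
tower     33.000000  31.000000
add column temp_plus_2_plus_4 = t['temp_plus_2'] + 4:
        temp_plus_2       temp  temp_plus_2_plus_4
site                                              
dock      38.000000  36.000000           42.000000
field      7.000000   5.000000           11.000000
garage    21.333333  19.333333           25.333333
lab       21.500000  19.500000           25.500000
roof       9.000000   7.000000           13.000000
tower     33.000000  31.000000           37.000000
value at position 3, column 'temp_plus_2_plus_4' → 25.5

25.5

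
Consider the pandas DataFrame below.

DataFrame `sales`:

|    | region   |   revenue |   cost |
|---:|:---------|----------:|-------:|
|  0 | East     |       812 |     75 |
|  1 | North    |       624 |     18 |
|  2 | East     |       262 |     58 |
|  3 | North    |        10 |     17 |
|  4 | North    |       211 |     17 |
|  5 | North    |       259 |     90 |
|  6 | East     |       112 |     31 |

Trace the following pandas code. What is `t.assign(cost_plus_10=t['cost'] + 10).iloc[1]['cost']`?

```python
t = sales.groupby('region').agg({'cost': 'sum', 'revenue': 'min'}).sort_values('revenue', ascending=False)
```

group by region: sum(cost), min(revenue):
        cost  revenue
region               
East     164      112
North    142       10
sort by revenue descending:
        cost  revenue
region               
East     164      112
North    142       10
add column cost_plus_10 = t['cost'] + 10:
        cost  revenue  cost_plus_10
region                             
East     164      112           174
North    142       10           152
The value at position 1, column 'cost' is 142.

142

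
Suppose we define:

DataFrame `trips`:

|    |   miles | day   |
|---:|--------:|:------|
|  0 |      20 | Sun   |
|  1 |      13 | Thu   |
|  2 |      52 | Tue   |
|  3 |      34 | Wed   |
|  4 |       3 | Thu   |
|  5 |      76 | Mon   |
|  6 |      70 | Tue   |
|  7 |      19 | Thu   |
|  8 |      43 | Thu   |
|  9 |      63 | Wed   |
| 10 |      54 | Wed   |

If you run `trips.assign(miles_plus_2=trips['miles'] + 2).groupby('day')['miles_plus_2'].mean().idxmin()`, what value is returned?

Thu

add column miles_plus_2 = trips['miles'] + 2:
    miles  day  miles_plus_2
0      20  Sun            22
1      13  Thu            15
2      52  Tue            54
3      34  Wed            36
4       3  Thu             5
5      76  Mon            78
6      70  Tue            72
7      19  Thu            21
8      43  Thu            45
9      63  Wed            65
10     54  Wed            56
group by day, mean of miles_plus_2:
day
Mon    78.000000
Sun    22.000000
Thu    21.500000
Tue    63.000000
Wed    52.333333
Name: miles_plus_2, dtype: float64
Hence Thu.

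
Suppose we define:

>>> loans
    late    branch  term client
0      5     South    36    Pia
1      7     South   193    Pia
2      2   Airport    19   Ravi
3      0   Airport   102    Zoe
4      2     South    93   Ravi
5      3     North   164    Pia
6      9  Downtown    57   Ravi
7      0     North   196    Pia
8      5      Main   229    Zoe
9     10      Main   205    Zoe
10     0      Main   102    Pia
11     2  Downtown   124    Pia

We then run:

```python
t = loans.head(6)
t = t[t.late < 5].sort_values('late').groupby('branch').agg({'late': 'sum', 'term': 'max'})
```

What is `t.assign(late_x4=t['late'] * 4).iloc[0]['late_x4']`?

take first 6 rows:
   late   branch  term client
0     5    South    36    Pia
1     7    South   193    Pia
2     2  Airport    19   Ravi
3     0  Airport   102    Zoe
4     2    South    93   Ravi
5     3    North   164    Pia
filter rows where late < 5:
   late   branch  term client
2     2  Airport    19   Ravi
3     0  Airport   102    Zoe
4     2    South    93   Ravi
5     3    North   164    Pia
sort by late:
   late   branch  term client
3     0  Airport   102    Zoe
2     2  Airport    19   Ravi
4     2    South    93   Ravi
5     3    North   164    Pia
group by branch: sum(late), max(term):
         late  term
branch             
Airport     2   102
North       3   164
South       2    93
add column late_x4 = t['late'] * 4:
         late  term  late_x4
branch                      
Airport     2   102        8
North       3   164       12
South       2    93        8

8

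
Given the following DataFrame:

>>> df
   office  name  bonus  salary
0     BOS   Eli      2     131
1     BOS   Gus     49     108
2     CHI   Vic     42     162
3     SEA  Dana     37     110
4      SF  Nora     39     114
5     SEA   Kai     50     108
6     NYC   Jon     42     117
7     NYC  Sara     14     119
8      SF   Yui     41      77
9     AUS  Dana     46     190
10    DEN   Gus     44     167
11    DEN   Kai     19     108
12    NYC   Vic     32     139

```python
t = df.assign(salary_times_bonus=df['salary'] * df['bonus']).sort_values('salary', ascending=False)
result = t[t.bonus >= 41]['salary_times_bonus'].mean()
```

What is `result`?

5950.71428571

add column salary_times_bonus = df['salary'] * df['bonus']:
   office  name  bonus  salary  salary_times_bonus
0     BOS   Eli      2     131                 262
1     BOS   Gus     49     108                5292
2     CHI   Vic     42     162                6804
3     SEA  Dana     37     110                4070
4      SF  Nora     39     114                4446
5     SEA   Kai     50     108                5400
6     NYC   Jon     42     117                4914
7     NYC  Sara     14     119                1666
8      SF   Yui     41      77                3157
9     AUS  Dana     46     190                8740
10    DEN   Gus     44     167                7348
11    DEN   Kai     19     108                2052
12    NYC   Vic     32     139                4448
sort by salary descending:
   office  name  bonus  salary  salary_times_bonus
9     AUS  Dana     46     190                8740
10    DEN   Gus     44     167                7348
2     CHI   Vic     42     162                6804
12    NYC   Vic     32     139                4448
0     BOS   Eli      2     131                 262
7     NYC  Sara     14     119                1666
6     NYC   Jon     42     117                4914
4      SF  Nora     39     114                4446
3     SEA  Dana     37     110                4070
1     BOS   Gus     49     108                5292
5     SEA   Kai     50     108                5400
11    DEN   Kai     19     108                2052
8      SF   Yui     41      77                3157
filter rows where bonus >= 41:
   office  name  bonus  salary  salary_times_bonus
9     AUS  Dana     46     190                8740
10    DEN   Gus     44     167                7348
2     CHI   Vic     42     162                6804
6     NYC   Jon     42     117                4914
1     BOS   Gus     49     108                5292
5     SEA   Kai     50     108                5400
8      SF   Yui     41      77                3157
Finally, mean of column 'salary_times_bonus' = 5950.71428571.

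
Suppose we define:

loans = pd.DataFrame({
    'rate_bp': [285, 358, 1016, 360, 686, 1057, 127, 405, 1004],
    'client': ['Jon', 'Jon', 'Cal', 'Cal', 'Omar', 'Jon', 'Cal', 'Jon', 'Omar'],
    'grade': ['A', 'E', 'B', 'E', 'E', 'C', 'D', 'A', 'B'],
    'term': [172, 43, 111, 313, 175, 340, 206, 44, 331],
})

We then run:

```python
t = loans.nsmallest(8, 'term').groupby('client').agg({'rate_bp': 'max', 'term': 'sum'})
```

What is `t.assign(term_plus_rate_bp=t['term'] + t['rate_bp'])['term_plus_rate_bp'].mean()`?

1273.33333333

take 8 rows with smallest term:
   rate_bp client grade  term
1      358    Jon     E    43
7      405    Jon     A    44
2     1016    Cal     B   111
0      285    Jon     A   172
4      686   Omar     E   175
6      127    Cal     D   206
3      360    Cal     E   313
8     1004   Omar     B   331
group by client: max(rate_bp), sum(term):
        rate_bp  term
client               
Cal        1016   630
Jon         405   259
Omar       1004   506
add column term_plus_rate_bp = t['term'] + t['rate_bp']:
        rate_bp  term  term_plus_rate_bp
client                                  
Cal        1016   630               1646
Jon         405   259                664
Omar       1004   506               1510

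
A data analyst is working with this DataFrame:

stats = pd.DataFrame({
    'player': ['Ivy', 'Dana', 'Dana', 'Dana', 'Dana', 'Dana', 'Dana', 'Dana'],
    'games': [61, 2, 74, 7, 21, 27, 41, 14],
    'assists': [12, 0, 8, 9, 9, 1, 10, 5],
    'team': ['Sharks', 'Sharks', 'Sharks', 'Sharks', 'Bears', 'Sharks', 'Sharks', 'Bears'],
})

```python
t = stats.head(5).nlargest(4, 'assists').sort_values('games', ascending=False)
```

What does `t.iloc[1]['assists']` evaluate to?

take first 5 rows:
  player  games  assists    team
0    Ivy     61       12  Sharks
1   Dana      2        0  Sharks
2   Dana     74        8  Sharks
3   Dana      7        9  Sharks
4   Dana     21        9   Bears
take 4 rows with largest assists:
  player  games  assists    team
0    Ivy     61       12  Sharks
3   Dana      7        9  Sharks
4   Dana     21        9   Bears
2   Dana     74        8  Sharks
sort by games descending:
  player  games  assists    team
2   Dana     74        8  Sharks
0    Ivy     61       12  Sharks
4   Dana     21        9   Bears
3   Dana      7        9  Sharks
Finally, value at position 1, column 'assists' = 12.

12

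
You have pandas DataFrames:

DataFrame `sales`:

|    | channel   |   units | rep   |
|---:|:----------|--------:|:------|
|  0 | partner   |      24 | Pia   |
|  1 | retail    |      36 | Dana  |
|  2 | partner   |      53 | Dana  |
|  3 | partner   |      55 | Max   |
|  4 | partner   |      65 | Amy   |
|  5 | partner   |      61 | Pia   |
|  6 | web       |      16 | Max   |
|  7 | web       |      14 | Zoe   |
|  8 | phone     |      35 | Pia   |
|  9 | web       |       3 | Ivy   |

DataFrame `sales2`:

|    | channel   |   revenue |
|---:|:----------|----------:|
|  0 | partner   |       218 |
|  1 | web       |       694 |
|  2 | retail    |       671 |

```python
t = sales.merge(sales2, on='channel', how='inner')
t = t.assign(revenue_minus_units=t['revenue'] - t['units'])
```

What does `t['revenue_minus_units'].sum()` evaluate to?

merge on 'channel' (how='inner') → 9 rows:
   channel  units   rep  revenue
0  partner     24   Pia      218
1   retail     36  Dana      671
2  partner     53  Dana      218
3  partner     55   Max      218
4  partner     65   Amy      218
5  partner     61   Pia      218
6      web     16   Max      694
7      web     14   Zoe      694
8      web      3   Ivy      694
add column revenue_minus_units = t['revenue'] - t['units']:
   channel  units   rep  revenue  revenue_minus_units
0  partner     24   Pia      218                  194
1   retail     36  Dana      671                  635
2  partner     53  Dana      218                  165
3  partner     55   Max      218                  163
4  partner     65   Amy      218                  153
5  partner     61   Pia      218                  157
6      web     16   Max      694                  678
7      web     14   Zoe      694                  680
8      web      3   Ivy      694                  691
Then the sum of column 'revenue_minus_units': 3516

3516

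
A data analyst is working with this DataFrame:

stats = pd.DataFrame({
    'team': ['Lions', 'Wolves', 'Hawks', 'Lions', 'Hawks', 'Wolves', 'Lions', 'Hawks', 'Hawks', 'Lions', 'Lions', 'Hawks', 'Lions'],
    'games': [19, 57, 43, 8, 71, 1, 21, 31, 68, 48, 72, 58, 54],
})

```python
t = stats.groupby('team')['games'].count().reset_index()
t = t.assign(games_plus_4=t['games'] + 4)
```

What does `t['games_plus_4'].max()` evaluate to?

10

group by team, count of games:
team
Hawks     5
Lions     6
Wolves    2
Name: games, dtype: int64
reset_index():
     team  games
0   Hawks      5
1   Lions      6
2  Wolves      2
add column games_plus_4 = t['games'] + 4:
     team  games  games_plus_4
0   Hawks      5             9
1   Lions      6            10
2  Wolves      2             6
The max of column 'games_plus_4' is 10.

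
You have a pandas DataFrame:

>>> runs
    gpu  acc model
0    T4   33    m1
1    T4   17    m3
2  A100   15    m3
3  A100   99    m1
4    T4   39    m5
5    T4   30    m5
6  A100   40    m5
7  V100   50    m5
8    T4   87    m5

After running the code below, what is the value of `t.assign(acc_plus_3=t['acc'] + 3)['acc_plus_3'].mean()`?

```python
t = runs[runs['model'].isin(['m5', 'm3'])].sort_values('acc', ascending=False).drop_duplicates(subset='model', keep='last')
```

filter rows where model in ['m5', 'm3']:
    gpu  acc model
1    T4   17    m3
2  A100   15    m3
4    T4   39    m5
5    T4   30    m5
6  A100   40    m5
7  V100   50    m5
8    T4   87    m5
sort by acc descending:
    gpu  acc model
8    T4   87    m5
7  V100   50    m5
6  A100   40    m5
4    T4   39    m5
5    T4   30    m5
1    T4   17    m3
2  A100   15    m3
drop duplicate model (keep=last):
    gpu  acc model
5    T4   30    m5
2  A100   15    m3
add column acc_plus_3 = t['acc'] + 3:
    gpu  acc model  acc_plus_3
5    T4   30    m5          33
2  A100   15    m3          18
Finally, mean of column 'acc_plus_3' = 25.5.

25.5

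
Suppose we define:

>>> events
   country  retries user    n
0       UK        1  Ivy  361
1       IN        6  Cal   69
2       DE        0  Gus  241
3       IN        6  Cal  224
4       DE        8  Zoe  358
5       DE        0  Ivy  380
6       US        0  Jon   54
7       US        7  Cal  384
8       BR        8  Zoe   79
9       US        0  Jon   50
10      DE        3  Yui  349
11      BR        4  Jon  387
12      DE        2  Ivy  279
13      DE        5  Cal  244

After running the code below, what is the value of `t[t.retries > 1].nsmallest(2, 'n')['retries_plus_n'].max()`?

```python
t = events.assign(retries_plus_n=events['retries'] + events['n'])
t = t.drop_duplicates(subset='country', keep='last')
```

249

add column retries_plus_n = events['retries'] + events['n']:
   country  retries user    n  retries_plus_n
0       UK        1  Ivy  361             362
1       IN        6  Cal   69              75
2       DE        0  Gus  241             241
3       IN        6  Cal  224             230
4       DE        8  Zoe  358             366
5       DE        0  Ivy  380             380
6       US        0  Jon   54              54
7       US        7  Cal  384             391
8       BR        8  Zoe   79              87
9       US        0  Jon   50              50
10      DE        3  Yui  349             352
11      BR        4  Jon  387             391
12      DE        2  Ivy  279             281
13      DE        5  Cal  244             249
drop duplicate country (keep=last):
   country  retries user    n  retries_plus_n
0       UK        1  Ivy  361             362
3       IN        6  Cal  224             230
9       US        0  Jon   50              50
11      BR        4  Jon  387             391
13      DE        5  Cal  244             249
filter rows where retries > 1:
   country  retries user    n  retries_plus_n
3       IN        6  Cal  224             230
11      BR        4  Jon  387             391
13      DE        5  Cal  244             249
take 2 rows with smallest n:
   country  retries user    n  retries_plus_n
3       IN        6  Cal  224             230
13      DE        5  Cal  244             249
Hence 249.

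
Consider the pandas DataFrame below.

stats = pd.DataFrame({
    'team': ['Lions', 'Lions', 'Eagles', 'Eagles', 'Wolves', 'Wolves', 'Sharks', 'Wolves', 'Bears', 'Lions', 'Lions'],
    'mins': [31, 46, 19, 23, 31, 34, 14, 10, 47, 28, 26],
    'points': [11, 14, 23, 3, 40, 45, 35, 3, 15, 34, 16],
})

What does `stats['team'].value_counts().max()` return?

value_counts of team:
team
Lions     4
Wolves    3
Eagles    2
Sharks    1
Bears     1
Name: count, dtype: int64
Then the max of the resulting series: 4

4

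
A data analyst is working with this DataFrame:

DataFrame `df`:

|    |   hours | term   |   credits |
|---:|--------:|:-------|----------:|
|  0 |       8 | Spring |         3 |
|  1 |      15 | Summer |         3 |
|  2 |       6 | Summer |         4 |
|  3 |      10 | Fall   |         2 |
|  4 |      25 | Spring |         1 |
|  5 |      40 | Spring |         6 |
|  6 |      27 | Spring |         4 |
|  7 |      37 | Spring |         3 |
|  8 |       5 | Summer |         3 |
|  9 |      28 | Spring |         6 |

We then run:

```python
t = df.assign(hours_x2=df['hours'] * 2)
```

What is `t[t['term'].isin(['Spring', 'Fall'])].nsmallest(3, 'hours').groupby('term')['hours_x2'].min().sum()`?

36

add column hours_x2 = df['hours'] * 2:
   hours    term  credits  hours_x2
0      8  Spring        3        16
1     15  Summer        3        30
2      6  Summer        4        12
3     10    Fall        2        20
4     25  Spring        1        50
5     40  Spring        6        80
6     27  Spring        4        54
7     37  Spring        3        74
8      5  Summer        3        10
9     28  Spring        6        56
filter rows where term in ['Spring', 'Fall']:
   hours    term  credits  hours_x2
0      8  Spring        3        16
3     10    Fall        2        20
4     25  Spring        1        50
5     40  Spring        6        80
6     27  Spring        4        54
7     37  Spring        3        74
9     28  Spring        6        56
take 3 rows with smallest hours:
   hours    term  credits  hours_x2
0      8  Spring        3        16
3     10    Fall        2        20
4     25  Spring        1        50
group by term, min of hours_x2:
term
Fall      20
Spring    16
Name: hours_x2, dtype: int64
Taking the sum of the resulting series gives 36.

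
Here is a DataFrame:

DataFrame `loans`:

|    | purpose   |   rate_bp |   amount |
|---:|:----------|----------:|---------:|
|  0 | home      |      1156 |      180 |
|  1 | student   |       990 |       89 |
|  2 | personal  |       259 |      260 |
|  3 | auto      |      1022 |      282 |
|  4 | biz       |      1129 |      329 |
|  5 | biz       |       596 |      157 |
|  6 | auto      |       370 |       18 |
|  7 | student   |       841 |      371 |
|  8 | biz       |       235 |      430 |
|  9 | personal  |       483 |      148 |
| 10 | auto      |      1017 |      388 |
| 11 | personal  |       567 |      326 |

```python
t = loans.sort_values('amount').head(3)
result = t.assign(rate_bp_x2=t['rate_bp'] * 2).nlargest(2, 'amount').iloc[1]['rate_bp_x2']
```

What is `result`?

sort by amount:
     purpose  rate_bp  amount
6       auto      370      18
1    student      990      89
9   personal      483     148
5        biz      596     157
0       home     1156     180
2   personal      259     260
3       auto     1022     282
11  personal      567     326
4        biz     1129     329
7    student      841     371
10      auto     1017     388
8        biz      235     430
take first 3 rows:
    purpose  rate_bp  amount
6      auto      370      18
1   student      990      89
9  personal      483     148
add column rate_bp_x2 = t['rate_bp'] * 2:
    purpose  rate_bp  amount  rate_bp_x2
6      auto      370      18         740
1   student      990      89        1980
9  personal      483     148         966
take 2 rows with largest amount:
    purpose  rate_bp  amount  rate_bp_x2
9  personal      483     148         966
1   student      990      89        1980
The value at position 1, column 'rate_bp_x2' is 1980.

1980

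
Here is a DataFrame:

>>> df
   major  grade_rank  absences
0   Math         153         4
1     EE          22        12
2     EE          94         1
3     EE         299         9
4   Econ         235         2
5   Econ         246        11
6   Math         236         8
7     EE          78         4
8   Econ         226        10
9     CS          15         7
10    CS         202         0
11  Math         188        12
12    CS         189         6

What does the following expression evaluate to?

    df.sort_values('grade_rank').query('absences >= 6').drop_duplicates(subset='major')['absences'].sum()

41

sort by grade_rank:
   major  grade_rank  absences
9     CS          15         7
1     EE          22        12
7     EE          78         4
2     EE          94         1
0   Math         153         4
11  Math         188        12
12    CS         189         6
10    CS         202         0
8   Econ         226        10
4   Econ         235         2
6   Math         236         8
5   Econ         246        11
3     EE         299         9
filter rows where absences >= 6:
   major  grade_rank  absences
9     CS          15         7
1     EE          22        12
11  Math         188        12
12    CS         189         6
8   Econ         226        10
6   Math         236         8
5   Econ         246        11
3     EE         299         9
drop duplicate major (keep=first):
   major  grade_rank  absences
9     CS          15         7
1     EE          22        12
11  Math         188        12
8   Econ         226        10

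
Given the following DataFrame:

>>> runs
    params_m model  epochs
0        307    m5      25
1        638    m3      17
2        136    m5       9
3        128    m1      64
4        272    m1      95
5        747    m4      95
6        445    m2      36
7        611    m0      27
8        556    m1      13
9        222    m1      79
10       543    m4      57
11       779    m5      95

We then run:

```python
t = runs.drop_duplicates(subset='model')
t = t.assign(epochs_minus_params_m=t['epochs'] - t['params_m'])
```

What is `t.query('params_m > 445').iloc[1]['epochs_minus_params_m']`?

-652

drop duplicate model (keep=first):
   params_m model  epochs
0       307    m5      25
1       638    m3      17
3       128    m1      64
5       747    m4      95
6       445    m2      36
7       611    m0      27
add column epochs_minus_params_m = t['epochs'] - t['params_m']:
   params_m model  epochs  epochs_minus_params_m
0       307    m5      25                   -282
1       638    m3      17                   -621
3       128    m1      64                    -64
5       747    m4      95                   -652
6       445    m2      36                   -409
7       611    m0      27                   -584
filter rows where params_m > 445:
   params_m model  epochs  epochs_minus_params_m
1       638    m3      17                   -621
5       747    m4      95                   -652
7       611    m0      27                   -584
So iloc[1]['epochs_minus_params_m'] = -652.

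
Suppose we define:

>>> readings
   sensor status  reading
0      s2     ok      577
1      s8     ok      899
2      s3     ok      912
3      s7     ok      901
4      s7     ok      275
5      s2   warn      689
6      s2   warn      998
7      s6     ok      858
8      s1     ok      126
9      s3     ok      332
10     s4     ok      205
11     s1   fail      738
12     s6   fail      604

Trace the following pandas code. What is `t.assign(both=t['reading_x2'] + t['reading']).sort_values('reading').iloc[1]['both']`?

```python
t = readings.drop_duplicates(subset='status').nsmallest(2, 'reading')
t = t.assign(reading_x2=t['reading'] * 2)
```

2067

drop duplicate status (keep=first):
   sensor status  reading
0      s2     ok      577
5      s2   warn      689
11     s1   fail      738
take 2 rows with smallest reading:
  sensor status  reading
0     s2     ok      577
5     s2   warn      689
add column reading_x2 = t['reading'] * 2:
  sensor status  reading  reading_x2
0     s2     ok      577        1154
5     s2   warn      689        1378
add column both = t['reading_x2'] + t['reading']:
  sensor status  reading  reading_x2  both
0     s2     ok      577        1154  1731
5     s2   warn      689        1378  2067
sort by reading:
  sensor status  reading  reading_x2  both
0     s2     ok      577        1154  1731
5     s2   warn      689        1378  2067
Reading off the value at position 1, column 'both', we get 2067.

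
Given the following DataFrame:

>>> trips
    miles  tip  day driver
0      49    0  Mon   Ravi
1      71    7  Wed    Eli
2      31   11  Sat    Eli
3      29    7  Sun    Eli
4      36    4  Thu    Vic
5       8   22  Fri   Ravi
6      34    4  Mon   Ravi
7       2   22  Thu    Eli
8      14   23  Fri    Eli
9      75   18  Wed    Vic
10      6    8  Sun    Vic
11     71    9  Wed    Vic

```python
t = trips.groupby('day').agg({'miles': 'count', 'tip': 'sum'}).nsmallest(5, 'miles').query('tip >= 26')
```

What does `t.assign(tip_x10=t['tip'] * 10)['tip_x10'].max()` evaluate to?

450

group by day: count(miles), sum(tip):
     miles  tip
day            
Fri      2   45
Mon      2    4
Sat      1   11
Sun      2   15
Thu      2   26
Wed      3   34
take 5 rows with smallest miles:
     miles  tip
day            
Sat      1   11
Fri      2   45
Mon      2    4
Sun      2   15
Thu      2   26
filter rows where tip >= 26:
     miles  tip
day            
Fri      2   45
Thu      2   26
add column tip_x10 = t['tip'] * 10:
     miles  tip  tip_x10
day                     
Fri      2   45      450
Thu      2   26      260
max of column 'tip_x10' → 450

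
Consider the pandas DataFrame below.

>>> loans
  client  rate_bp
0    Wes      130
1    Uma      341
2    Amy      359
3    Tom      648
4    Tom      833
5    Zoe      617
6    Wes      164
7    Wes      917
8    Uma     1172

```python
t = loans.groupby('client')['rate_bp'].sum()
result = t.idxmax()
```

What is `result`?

group by client, sum of rate_bp:
client
Amy     359
Tom    1481
Uma    1513
Wes    1211
Zoe     617
Name: rate_bp, dtype: int64
So idxmax() = Uma.

Uma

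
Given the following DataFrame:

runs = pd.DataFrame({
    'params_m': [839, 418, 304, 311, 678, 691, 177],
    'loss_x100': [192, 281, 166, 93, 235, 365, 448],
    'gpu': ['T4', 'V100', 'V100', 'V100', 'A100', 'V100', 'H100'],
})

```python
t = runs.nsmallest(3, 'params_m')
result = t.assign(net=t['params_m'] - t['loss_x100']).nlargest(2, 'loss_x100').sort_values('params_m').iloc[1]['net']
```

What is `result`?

138

take 3 rows with smallest params_m:
   params_m  loss_x100   gpu
6       177        448  H100
2       304        166  V100
3       311         93  V100
add column net = t['params_m'] - t['loss_x100']:
   params_m  loss_x100   gpu  net
6       177        448  H100 -271
2       304        166  V100  138
3       311         93  V100  218
take 2 rows with largest loss_x100:
   params_m  loss_x100   gpu  net
6       177        448  H100 -271
2       304        166  V100  138
sort by params_m:
   params_m  loss_x100   gpu  net
6       177        448  H100 -271
2       304        166  V100  138
Finally, value at position 1, column 'net' = 138.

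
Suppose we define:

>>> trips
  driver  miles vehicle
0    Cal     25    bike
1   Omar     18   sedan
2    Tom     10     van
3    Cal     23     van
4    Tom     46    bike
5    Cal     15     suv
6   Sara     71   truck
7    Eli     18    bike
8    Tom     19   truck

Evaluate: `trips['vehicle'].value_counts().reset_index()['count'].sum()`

value_counts of vehicle:
vehicle
bike     3
van      2
truck    2
sedan    1
suv      1
Name: count, dtype: int64
reset_index():
  vehicle  count
0    bike      3
1     van      2
2   truck      2
3   sedan      1
4     suv      1
Hence 9.

9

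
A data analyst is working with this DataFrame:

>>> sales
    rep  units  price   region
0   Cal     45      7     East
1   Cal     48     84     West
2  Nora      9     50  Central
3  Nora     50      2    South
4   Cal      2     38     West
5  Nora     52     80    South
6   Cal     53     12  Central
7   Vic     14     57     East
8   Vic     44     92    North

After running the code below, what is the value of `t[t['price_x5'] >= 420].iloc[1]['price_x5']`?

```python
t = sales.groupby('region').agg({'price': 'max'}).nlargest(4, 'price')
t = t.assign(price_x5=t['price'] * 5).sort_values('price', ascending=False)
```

420

group by region, max of price:
         price
region        
Central     50
East        57
North       92
South       80
West        84
take 4 rows with largest price:
        price
region       
North      92
West       84
South      80
East       57
add column price_x5 = t['price'] * 5:
        price  price_x5
region                 
North      92       460
West       84       420
South      80       400
East       57       285
sort by price descending:
        price  price_x5
region                 
North      92       460
West       84       420
South      80       400
East       57       285
filter rows where price_x5 >= 420:
        price  price_x5
region                 
North      92       460
West       84       420
Then the value at position 1, column 'price_x5': 420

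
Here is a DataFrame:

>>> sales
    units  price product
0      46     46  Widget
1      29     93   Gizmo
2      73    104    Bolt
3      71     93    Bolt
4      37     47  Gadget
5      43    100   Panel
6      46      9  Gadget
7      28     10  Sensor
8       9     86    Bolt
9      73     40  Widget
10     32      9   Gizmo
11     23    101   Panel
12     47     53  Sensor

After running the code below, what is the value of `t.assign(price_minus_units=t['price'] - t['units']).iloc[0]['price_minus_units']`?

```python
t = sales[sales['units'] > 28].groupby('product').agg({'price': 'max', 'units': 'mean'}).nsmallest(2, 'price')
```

filter rows where units > 28:
    units  price product
0      46     46  Widget
1      29     93   Gizmo
2      73    104    Bolt
3      71     93    Bolt
4      37     47  Gadget
5      43    100   Panel
6      46      9  Gadget
9      73     40  Widget
10     32      9   Gizmo
12     47     53  Sensor
group by product: max(price), mean(units):
         price  units
product              
Bolt       104   72.0
Gadget      47   41.5
Gizmo       93   30.5
Panel      100   43.0
Sensor      53   47.0
Widget      46   59.5
take 2 rows with smallest price:
         price  units
product              
Widget      46   59.5
Gadget      47   41.5
add column price_minus_units = t['price'] - t['units']:
         price  units  price_minus_units
product                                 
Widget      46   59.5              -13.5
Gadget      47   41.5                5.5
Reading off the value at position 0, column 'price_minus_units', we get -13.5.

-13.5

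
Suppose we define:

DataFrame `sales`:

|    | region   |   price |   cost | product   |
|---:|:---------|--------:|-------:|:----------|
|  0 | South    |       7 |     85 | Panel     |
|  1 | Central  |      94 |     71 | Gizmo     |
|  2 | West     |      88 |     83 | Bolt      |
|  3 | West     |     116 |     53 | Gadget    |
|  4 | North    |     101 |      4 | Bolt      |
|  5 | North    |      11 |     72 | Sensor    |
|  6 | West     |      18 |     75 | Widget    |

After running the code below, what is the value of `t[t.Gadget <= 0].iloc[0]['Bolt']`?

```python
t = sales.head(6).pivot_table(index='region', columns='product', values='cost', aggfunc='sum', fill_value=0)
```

take first 6 rows:
    region  price  cost product
0    South      7    85   Panel
1  Central     94    71   Gizmo
2     West     88    83    Bolt
3     West    116    53  Gadget
4    North    101     4    Bolt
5    North     11    72  Sensor
pivot: rows=region, cols=product, sum(cost):
product  Bolt  Gadget  Gizmo  Panel  Sensor
region                                     
Central     0       0     71      0       0
North       4       0      0      0      72
South       0       0      0     85       0
West       83      53      0      0       0
filter rows where Gadget <= 0:
product  Bolt  Gadget  Gizmo  Panel  Sensor
region                                     
Central     0       0     71      0       0
North       4       0      0      0      72
South       0       0      0     85       0
Hence 0.

0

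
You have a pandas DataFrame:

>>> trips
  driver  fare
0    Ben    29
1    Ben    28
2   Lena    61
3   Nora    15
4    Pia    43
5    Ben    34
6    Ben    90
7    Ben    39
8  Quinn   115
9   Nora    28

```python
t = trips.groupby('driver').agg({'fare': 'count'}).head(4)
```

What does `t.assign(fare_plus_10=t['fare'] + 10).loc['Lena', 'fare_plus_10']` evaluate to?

11

group by driver, count of fare:
        fare
driver      
Ben        5
Lena       1
Nora       2
Pia        1
Quinn      1
take first 4 rows:
        fare
driver      
Ben        5
Lena       1
Nora       2
Pia        1
add column fare_plus_10 = t['fare'] + 10:
        fare  fare_plus_10
driver                    
Ben        5            15
Lena       1            11
Nora       2            12
Pia        1            11
value at row 'Lena', column 'fare_plus_10' → 11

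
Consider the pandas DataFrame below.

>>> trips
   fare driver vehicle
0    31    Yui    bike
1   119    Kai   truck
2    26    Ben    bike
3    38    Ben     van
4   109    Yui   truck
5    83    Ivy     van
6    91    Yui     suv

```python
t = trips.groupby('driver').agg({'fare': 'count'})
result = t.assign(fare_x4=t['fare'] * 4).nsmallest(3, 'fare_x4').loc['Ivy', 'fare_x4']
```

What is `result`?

4

group by driver, count of fare:
        fare
driver      
Ben        2
Ivy        1
Kai        1
Yui        3
add column fare_x4 = t['fare'] * 4:
        fare  fare_x4
driver               
Ben        2        8
Ivy        1        4
Kai        1        4
Yui        3       12
take 3 rows with smallest fare_x4:
        fare  fare_x4
driver               
Ivy        1        4
Kai        1        4
Ben        2        8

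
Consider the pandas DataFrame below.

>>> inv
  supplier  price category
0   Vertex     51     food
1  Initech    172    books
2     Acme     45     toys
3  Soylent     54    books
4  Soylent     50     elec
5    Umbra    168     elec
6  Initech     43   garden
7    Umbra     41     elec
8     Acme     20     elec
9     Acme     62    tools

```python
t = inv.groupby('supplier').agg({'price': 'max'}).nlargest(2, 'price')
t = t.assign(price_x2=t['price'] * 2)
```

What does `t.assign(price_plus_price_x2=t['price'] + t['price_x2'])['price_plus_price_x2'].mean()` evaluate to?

group by supplier, max of price:
          price
supplier       
Acme         62
Initech     172
Soylent      54
Umbra       168
Vertex       51
take 2 rows with largest price:
          price
supplier       
Initech     172
Umbra       168
add column price_x2 = t['price'] * 2:
          price  price_x2
supplier                 
Initech     172       344
Umbra       168       336
add column price_plus_price_x2 = t['price'] + t['price_x2']:
          price  price_x2  price_plus_price_x2
supplier                                      
Initech     172       344                  516
Umbra       168       336                  504
mean of column 'price_plus_price_x2' → 510.0

510.0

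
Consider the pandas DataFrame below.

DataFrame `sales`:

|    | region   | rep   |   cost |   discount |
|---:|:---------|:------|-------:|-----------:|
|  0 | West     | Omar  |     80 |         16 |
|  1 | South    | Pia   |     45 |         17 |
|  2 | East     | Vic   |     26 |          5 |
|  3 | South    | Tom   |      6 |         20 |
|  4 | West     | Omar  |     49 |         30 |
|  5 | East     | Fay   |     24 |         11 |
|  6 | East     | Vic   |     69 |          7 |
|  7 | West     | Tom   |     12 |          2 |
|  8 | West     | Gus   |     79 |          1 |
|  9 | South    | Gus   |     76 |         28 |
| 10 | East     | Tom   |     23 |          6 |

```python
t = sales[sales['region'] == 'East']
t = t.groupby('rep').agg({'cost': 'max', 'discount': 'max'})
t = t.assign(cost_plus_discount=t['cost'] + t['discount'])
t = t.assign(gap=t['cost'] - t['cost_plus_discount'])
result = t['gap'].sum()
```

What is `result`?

-24

filter rows where region == 'East':
   region  rep  cost  discount
2    East  Vic    26         5
5    East  Fay    24        11
6    East  Vic    69         7
10   East  Tom    23         6
group by rep: max(cost), max(discount):
     cost  discount
rep                
Fay    24        11
Tom    23         6
Vic    69         7
add column cost_plus_discount = t['cost'] + t['discount']:
     cost  discount  cost_plus_discount
rep                                    
Fay    24        11                  35
Tom    23         6                  29
Vic    69         7                  76
add column gap = t['cost'] - t['cost_plus_discount']:
     cost  discount  cost_plus_discount  gap
rep                                         
Fay    24        11                  35  -11
Tom    23         6                  29   -6
Vic    69         7                  76   -7
Finally, sum of column 'gap' = -24.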